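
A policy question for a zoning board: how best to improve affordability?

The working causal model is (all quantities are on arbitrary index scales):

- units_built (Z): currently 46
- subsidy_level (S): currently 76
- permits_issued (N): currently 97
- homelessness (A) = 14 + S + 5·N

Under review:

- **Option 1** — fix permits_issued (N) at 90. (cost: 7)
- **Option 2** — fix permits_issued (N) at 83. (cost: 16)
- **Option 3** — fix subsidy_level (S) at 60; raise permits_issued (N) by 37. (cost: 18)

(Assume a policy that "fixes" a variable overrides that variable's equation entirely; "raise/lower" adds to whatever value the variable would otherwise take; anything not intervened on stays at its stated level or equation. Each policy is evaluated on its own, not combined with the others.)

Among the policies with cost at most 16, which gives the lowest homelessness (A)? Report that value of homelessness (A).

Option 1 (N := 90):
  S = 76
  N = 90
  A = 14 + 76 + 5·90 = 540
Option 2 (N := 83):
  S = 76
  N = 83
  A = 14 + 76 + 5·83 = 505
Comparing — Option 1: A=540, Option 2: A=505. Lowest is 505 (Option 2).

505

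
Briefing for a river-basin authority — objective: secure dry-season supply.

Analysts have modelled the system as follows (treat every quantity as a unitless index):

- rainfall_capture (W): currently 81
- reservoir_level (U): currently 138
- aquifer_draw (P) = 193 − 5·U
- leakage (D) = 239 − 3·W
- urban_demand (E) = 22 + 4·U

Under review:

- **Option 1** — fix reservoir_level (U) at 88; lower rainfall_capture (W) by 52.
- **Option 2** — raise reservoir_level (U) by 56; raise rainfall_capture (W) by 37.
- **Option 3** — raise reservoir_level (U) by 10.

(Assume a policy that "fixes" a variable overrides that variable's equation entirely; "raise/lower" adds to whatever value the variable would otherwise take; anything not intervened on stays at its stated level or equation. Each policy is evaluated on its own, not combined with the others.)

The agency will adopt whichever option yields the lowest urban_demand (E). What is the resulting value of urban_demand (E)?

374

Option 1 (U := 88, W − 52):
  U = 88
  E = 22 + 4·88 = 374
Option 2 (U + 56, W + 37):
  U = 138 + 56 = 194
  E = 22 + 4·194 = 798
Option 3 (U + 10):
  U = 138 + 10 = 148
  E = 22 + 4·148 = 614
Comparing — Option 1: E=374, Option 2: E=798, Option 3: E=614. Lowest is 374 (Option 1).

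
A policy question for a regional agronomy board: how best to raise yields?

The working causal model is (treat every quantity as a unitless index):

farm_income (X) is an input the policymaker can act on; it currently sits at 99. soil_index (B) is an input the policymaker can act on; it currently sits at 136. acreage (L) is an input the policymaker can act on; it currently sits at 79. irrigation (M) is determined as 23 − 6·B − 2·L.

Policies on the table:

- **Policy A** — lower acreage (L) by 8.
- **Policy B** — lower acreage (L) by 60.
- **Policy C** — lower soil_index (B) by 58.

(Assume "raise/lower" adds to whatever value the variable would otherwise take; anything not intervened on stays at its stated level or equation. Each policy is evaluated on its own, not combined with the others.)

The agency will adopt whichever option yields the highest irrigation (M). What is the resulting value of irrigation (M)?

Policy A (L − 8):
  B = 136
  L = 79 − 8 = 71
  M = 23 − 6·136 − 2·71 = -935
Policy B (L − 60):
  B = 136
  L = 79 − 60 = 19
  M = 23 − 6·136 − 2·19 = -831
Policy C (B − 58):
  B = 136 − 58 = 78
  L = 79
  M = 23 − 6·78 − 2·79 = -603
Comparing — Policy A: M=-935, Policy B: M=-831, Policy C: M=-603. Highest is -603 (Policy C).

-603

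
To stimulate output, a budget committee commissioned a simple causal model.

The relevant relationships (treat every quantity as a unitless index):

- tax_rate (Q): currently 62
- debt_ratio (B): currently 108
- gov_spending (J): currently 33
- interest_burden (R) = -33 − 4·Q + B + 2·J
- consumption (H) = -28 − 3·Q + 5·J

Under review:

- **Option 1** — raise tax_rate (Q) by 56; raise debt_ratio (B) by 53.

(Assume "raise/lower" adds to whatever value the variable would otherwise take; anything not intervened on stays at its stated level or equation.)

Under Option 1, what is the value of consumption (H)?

-217

Option 1 (Q + 56, B + 53):
  Q = 62 + 56 = 118
  J = 33
  H = -28 − 3·118 + 5·33 = -217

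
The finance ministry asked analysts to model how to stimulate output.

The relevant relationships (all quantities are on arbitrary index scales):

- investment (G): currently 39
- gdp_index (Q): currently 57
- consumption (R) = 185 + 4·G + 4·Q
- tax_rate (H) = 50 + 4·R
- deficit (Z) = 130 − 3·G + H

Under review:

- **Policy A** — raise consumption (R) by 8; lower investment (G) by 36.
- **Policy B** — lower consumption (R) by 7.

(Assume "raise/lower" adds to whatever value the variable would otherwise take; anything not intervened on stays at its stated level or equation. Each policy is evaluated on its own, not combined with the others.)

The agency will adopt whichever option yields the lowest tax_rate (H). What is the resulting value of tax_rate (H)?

1782

Policy A (R + 8, G − 36):
  G = 39 − 36 = 3
  Q = 57
  R = 185 + 4·3 + 4·57 (+8 from intervention) = 433
  H = 50 + 4·433 = 1782
Policy B (R − 7):
  G = 39
  Q = 57
  R = 185 + 4·39 + 4·57 (−7 from intervention) = 562
  H = 50 + 4·562 = 2298
Comparing — Policy A: H=1782, Policy B: H=2298. Lowest is 1782 (Policy A).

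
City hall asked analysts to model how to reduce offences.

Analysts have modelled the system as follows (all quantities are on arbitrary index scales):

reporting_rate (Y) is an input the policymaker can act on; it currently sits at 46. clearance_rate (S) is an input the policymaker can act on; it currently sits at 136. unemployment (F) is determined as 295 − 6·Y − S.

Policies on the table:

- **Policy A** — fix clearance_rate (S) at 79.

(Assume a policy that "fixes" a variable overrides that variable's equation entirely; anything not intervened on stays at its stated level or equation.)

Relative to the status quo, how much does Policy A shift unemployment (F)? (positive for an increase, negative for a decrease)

57

Baseline:
  Y = 46
  S = 136
  F = 295 − 6·46 − 136 = -117
Policy A (S := 79):
  Y = 46
  S = 79
  F = 295 − 6·46 − 79 = -60
Change in F: -60 − (-117) = 57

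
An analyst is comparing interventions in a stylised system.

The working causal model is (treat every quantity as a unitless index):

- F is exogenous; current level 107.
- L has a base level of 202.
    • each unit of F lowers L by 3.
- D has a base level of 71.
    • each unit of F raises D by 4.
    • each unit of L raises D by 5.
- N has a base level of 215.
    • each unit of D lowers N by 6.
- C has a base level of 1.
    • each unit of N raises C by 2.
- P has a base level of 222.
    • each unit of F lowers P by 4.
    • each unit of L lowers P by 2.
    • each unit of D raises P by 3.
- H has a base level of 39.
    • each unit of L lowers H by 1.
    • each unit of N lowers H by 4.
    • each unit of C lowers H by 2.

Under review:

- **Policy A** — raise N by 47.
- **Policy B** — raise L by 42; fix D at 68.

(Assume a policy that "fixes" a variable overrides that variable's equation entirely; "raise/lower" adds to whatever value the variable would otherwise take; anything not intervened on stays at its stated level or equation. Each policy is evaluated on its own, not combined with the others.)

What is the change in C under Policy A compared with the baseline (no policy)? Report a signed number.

94

Baseline:
  F = 107
  L = 202 − 3·107 = -119
  D = 71 + 4·107 + 5·(-119) = -96
  N = 215 − 6·(-96) = 791
  C = 1 + 2·791 = 1583
Policy A (N + 47):
  F = 107
  L = 202 − 3·107 = -119
  D = 71 + 4·107 + 5·(-119) = -96
  N = 215 − 6·(-96) (+47 from intervention) = 838
  C = 1 + 2·838 = 1677
Change in C: 1677 − 1583 = 94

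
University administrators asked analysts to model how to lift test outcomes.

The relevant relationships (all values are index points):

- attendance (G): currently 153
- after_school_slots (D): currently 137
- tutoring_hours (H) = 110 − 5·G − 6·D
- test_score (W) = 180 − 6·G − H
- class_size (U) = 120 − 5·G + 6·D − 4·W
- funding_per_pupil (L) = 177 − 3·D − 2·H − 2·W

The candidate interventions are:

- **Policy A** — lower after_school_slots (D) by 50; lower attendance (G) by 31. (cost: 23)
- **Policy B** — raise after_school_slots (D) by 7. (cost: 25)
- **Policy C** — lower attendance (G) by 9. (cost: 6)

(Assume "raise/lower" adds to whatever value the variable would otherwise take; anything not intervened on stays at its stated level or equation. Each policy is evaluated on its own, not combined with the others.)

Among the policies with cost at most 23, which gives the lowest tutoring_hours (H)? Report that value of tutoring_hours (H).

-1432

Policy A (D − 50, G − 31):
  G = 153 − 31 = 122
  D = 137 − 50 = 87
  H = 110 − 5·122 − 6·87 = -1022
Policy C (G − 9):
  G = 153 − 9 = 144
  D = 137
  H = 110 − 5·144 − 6·137 = -1432
Comparing — Policy A: H=-1022, Policy C: H=-1432. Lowest is -1432 (Policy C).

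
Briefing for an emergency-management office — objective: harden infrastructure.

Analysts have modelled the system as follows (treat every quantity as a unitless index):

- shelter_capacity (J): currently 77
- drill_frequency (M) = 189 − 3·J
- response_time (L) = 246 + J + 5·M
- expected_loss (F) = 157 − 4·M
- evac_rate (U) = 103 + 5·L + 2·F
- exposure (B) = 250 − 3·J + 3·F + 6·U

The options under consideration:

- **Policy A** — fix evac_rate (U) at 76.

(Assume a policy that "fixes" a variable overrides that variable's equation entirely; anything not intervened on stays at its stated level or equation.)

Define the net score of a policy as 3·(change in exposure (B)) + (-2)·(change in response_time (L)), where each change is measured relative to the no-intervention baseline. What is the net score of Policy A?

Baseline:
  J = 77
  M = 189 − 3·77 = -42
  L = 246 + 77 + 5·(-42) = 113
  F = 157 − 4·(-42) = 325
  U = 103 + 5·113 + 2·325 = 1318
  B = 250 − 3·77 + 3·325 + 6·1318 = 8902
Policy A (U := 76):
  J = 77
  M = 189 − 3·77 = -42
  L = 246 + 77 + 5·(-42) = 113
  F = 157 − 4·(-42) = 325
  U = 76
  B = 250 − 3·77 + 3·325 + 6·76 = 1450
ΔB = 1450 − 8902 = -7452; ΔL = 113 − 113 = 0
Score = 3·(-7452) + (-2)·0 = -22356

-22356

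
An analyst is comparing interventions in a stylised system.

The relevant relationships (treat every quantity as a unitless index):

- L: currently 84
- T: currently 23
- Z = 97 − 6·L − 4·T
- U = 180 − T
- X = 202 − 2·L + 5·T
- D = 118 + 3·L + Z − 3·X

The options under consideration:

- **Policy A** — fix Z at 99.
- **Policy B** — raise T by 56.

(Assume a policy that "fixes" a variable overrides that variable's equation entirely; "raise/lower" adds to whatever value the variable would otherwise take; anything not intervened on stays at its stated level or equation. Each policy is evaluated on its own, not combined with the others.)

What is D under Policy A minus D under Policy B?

1662

Policy A (Z := 99):
  L = 84
  T = 23
  Z = 99
  X = 202 − 2·84 + 5·23 = 149
  D = 118 + 3·84 + 99 − 3·149 = 22
Policy B (T + 56):
  L = 84
  T = 23 + 56 = 79
  Z = 97 − 6·84 − 4·79 = -723
  X = 202 − 2·84 + 5·79 = 429
  D = 118 + 3·84 + (-723) − 3·429 = -1640
D: 22 − (-1640) = 1662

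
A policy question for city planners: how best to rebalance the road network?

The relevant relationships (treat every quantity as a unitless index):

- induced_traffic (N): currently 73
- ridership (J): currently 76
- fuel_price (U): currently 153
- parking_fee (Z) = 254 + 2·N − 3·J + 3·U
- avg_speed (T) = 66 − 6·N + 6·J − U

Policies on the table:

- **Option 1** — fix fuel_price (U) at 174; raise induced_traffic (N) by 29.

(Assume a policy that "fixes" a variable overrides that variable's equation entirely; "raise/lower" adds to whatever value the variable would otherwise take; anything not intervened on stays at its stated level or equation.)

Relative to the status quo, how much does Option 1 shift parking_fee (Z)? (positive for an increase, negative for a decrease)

Baseline:
  N = 73
  J = 76
  U = 153
  Z = 254 + 2·73 − 3·76 + 3·153 = 631
Option 1 (U := 174, N + 29):
  N = 73 + 29 = 102
  J = 76
  U = 174
  Z = 254 + 2·102 − 3·76 + 3·174 = 752
Change in Z: 752 − 631 = 121

121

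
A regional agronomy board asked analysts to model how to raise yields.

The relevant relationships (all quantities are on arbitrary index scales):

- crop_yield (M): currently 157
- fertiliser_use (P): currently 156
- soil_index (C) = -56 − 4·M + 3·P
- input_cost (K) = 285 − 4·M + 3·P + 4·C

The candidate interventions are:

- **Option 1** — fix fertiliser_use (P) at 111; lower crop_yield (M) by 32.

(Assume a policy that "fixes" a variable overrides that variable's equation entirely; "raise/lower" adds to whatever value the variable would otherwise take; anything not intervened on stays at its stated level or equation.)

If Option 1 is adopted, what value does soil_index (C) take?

-223

Option 1 (P := 111, M − 32):
  M = 157 − 32 = 125
  P = 111
  C = -56 − 4·125 + 3·111 = -223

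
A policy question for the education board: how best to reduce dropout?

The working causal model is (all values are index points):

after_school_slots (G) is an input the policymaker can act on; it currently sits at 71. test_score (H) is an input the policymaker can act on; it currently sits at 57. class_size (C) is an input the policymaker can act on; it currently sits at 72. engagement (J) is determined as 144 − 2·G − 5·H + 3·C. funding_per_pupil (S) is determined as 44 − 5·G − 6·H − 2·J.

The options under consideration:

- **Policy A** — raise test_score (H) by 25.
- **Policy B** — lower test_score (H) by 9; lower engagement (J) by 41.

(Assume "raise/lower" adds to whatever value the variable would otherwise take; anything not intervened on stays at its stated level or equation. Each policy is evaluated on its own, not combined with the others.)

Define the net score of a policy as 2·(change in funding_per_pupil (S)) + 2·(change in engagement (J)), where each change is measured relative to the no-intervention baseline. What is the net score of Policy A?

Baseline:
  G = 71
  H = 57
  C = 72
  J = 144 − 2·71 − 5·57 + 3·72 = -67
  S = 44 − 5·71 − 6·57 − 2·(-67) = -519
Policy A (H + 25):
  G = 71
  H = 57 + 25 = 82
  C = 72
  J = 144 − 2·71 − 5·82 + 3·72 = -192
  S = 44 − 5·71 − 6·82 − 2·(-192) = -419
ΔS = -419 − (-519) = 100; ΔJ = -192 − (-67) = -125
Score = 2·100 + 2·(-125) = -50

-50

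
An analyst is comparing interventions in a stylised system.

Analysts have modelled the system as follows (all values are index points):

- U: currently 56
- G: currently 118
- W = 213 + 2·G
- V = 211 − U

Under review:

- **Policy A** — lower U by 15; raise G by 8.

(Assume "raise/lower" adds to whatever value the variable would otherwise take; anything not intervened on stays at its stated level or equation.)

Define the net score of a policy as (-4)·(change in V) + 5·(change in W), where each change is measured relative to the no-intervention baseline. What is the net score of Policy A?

20

Baseline:
  U = 56
  G = 118
  W = 213 + 2·118 = 449
  V = 211 − 56 = 155
Policy A (U − 15, G + 8):
  U = 56 − 15 = 41
  G = 118 + 8 = 126
  W = 213 + 2·126 = 465
  V = 211 − 41 = 170
ΔV = 170 − 155 = 15; ΔW = 465 − 449 = 16
Score = (-4)·15 + 5·16 = 20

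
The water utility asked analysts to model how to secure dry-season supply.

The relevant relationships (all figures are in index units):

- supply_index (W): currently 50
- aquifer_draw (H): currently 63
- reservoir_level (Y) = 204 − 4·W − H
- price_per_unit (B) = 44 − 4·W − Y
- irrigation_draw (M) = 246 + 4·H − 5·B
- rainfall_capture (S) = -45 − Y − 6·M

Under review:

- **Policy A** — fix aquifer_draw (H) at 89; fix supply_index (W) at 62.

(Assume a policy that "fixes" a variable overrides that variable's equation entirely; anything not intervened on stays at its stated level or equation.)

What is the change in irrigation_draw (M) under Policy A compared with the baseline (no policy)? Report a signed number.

-26

Baseline:
  W = 50
  H = 63
  Y = 204 − 4·50 − 63 = -59
  B = 44 − 4·50 − (-59) = -97
  M = 246 + 4·63 − 5·(-97) = 983
Policy A (H := 89, W := 62):
  W = 62
  H = 89
  Y = 204 − 4·62 − 89 = -133
  B = 44 − 4·62 − (-133) = -71
  M = 246 + 4·89 − 5·(-71) = 957
Change in M: 957 − 983 = -26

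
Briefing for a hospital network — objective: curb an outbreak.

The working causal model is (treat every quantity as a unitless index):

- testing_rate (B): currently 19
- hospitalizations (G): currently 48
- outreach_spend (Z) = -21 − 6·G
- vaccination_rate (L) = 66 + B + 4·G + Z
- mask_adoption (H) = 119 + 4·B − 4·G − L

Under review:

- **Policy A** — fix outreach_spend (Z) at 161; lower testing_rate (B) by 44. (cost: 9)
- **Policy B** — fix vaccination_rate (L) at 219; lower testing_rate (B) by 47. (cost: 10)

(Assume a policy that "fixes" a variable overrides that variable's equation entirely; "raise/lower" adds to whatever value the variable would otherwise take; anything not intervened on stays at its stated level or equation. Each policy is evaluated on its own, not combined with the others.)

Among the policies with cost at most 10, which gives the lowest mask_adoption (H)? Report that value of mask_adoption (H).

-567

Policy A (Z := 161, B − 44):
  B = 19 − 44 = -25
  G = 48
  Z = 161
  L = 66 + (-25) + 4·48 + 161 = 394
  H = 119 + 4·(-25) − 4·48 − 394 = -567
Policy B (L := 219, B − 47):
  B = 19 − 47 = -28
  G = 48
  Z = -21 − 6·48 = -309
  L = 219
  H = 119 + 4·(-28) − 4·48 − 219 = -404
Comparing — Policy A: H=-567, Policy B: H=-404. Lowest is -567 (Policy A).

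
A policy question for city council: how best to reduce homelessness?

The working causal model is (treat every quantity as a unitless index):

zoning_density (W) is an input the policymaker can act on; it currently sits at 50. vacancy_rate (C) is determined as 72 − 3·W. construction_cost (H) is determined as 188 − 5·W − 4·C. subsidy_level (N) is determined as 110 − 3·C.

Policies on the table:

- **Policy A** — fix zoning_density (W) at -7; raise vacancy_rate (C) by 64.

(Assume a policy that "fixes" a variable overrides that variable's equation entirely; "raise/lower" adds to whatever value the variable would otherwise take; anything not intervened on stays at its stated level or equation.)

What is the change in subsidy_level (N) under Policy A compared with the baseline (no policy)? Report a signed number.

-705

Baseline:
  W = 50
  C = 72 − 3·50 = -78
  N = 110 − 3·(-78) = 344
Policy A (W := -7, C + 64):
  W = -7
  C = 72 − 3·(-7) (+64 from intervention) = 157
  N = 110 − 3·157 = -361
Change in N: -361 − 344 = -705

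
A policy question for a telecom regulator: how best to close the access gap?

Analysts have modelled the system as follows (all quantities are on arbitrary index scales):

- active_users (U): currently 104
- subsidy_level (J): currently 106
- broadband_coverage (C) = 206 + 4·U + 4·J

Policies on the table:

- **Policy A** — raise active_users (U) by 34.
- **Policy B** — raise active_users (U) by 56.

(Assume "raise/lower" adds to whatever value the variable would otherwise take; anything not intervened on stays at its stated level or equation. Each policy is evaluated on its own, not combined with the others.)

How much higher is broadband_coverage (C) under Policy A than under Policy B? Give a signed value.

Policy A (U + 34):
  U = 104 + 34 = 138
  J = 106
  C = 206 + 4·138 + 4·106 = 1182
Policy B (U + 56):
  U = 104 + 56 = 160
  J = 106
  C = 206 + 4·160 + 4·106 = 1270
C: 1182 − 1270 = -88

-88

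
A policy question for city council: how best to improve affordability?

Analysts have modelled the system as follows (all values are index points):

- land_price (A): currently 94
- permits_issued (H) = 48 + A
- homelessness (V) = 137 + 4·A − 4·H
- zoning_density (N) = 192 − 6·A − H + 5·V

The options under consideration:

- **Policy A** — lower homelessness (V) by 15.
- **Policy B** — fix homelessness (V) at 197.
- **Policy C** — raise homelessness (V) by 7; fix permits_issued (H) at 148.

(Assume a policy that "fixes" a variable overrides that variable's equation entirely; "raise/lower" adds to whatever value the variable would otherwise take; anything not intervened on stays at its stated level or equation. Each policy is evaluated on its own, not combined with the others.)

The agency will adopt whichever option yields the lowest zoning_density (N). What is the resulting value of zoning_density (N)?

Policy A (V − 15):
  A = 94
  H = 48 + 94 = 142
  V = 137 + 4·94 − 4·142 (−15 from intervention) = -70
  N = 192 − 6·94 − 142 + 5·(-70) = -864
Policy B (V := 197):
  A = 94
  H = 48 + 94 = 142
  V = 197
  N = 192 − 6·94 − 142 + 5·197 = 471
Policy C (V + 7, H := 148):
  A = 94
  H = 148
  V = 137 + 4·94 − 4·148 (+7 from intervention) = -72
  N = 192 − 6·94 − 148 + 5·(-72) = -880
Comparing — Policy A: N=-864, Policy B: N=471, Policy C: N=-880. Lowest is -880 (Policy C).

-880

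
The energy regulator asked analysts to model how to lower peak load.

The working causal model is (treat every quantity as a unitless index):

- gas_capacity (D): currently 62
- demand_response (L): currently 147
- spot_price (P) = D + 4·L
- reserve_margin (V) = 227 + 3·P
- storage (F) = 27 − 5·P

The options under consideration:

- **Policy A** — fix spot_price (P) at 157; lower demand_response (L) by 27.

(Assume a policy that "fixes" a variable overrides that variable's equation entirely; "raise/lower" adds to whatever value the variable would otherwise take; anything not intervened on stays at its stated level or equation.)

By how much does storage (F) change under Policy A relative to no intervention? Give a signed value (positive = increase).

2465

Baseline:
  D = 62
  L = 147
  P = 0 + 62 + 4·147 = 650
  F = 27 − 5·650 = -3223
Policy A (P := 157, L − 27):
  D = 62
  L = 147 − 27 = 120
  P = 157
  F = 27 − 5·157 = -758
Change in F: -758 − (-3223) = 2465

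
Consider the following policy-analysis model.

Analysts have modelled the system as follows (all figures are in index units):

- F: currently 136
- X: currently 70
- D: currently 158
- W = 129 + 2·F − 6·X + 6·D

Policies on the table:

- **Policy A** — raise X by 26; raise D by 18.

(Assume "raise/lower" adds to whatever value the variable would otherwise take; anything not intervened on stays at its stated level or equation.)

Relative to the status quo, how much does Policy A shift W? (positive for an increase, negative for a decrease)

-48

Baseline:
  F = 136
  X = 70
  D = 158
  W = 129 + 2·136 − 6·70 + 6·158 = 929
Policy A (X + 26, D + 18):
  F = 136
  X = 70 + 26 = 96
  D = 158 + 18 = 176
  W = 129 + 2·136 − 6·96 + 6·176 = 881
Change in W: 881 − 929 = -48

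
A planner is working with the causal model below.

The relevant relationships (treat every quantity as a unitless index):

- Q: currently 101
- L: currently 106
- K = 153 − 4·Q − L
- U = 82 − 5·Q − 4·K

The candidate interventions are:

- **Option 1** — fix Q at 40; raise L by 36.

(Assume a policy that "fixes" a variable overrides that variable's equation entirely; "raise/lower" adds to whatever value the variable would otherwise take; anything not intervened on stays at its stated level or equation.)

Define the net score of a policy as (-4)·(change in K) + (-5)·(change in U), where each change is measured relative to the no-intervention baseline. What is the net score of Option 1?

1803

Baseline:
  Q = 101
  L = 106
  K = 153 − 4·101 − 106 = -357
  U = 82 − 5·101 − 4·(-357) = 1005
Option 1 (Q := 40, L + 36):
  Q = 40
  L = 106 + 36 = 142
  K = 153 − 4·40 − 142 = -149
  U = 82 − 5·40 − 4·(-149) = 478
ΔK = -149 − (-357) = 208; ΔU = 478 − 1005 = -527
Score = (-4)·208 + (-5)·(-527) = 1803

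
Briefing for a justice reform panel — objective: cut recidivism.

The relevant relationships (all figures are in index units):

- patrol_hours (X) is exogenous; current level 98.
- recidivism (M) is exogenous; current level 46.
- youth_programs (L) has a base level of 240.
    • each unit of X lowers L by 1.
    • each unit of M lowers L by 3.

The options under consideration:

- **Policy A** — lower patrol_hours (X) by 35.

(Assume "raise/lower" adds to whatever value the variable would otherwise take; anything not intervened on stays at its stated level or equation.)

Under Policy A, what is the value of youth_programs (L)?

Policy A (X − 35):
  X = 98 − 35 = 63
  M = 46
  L = 240 − 63 − 3·46 = 39

39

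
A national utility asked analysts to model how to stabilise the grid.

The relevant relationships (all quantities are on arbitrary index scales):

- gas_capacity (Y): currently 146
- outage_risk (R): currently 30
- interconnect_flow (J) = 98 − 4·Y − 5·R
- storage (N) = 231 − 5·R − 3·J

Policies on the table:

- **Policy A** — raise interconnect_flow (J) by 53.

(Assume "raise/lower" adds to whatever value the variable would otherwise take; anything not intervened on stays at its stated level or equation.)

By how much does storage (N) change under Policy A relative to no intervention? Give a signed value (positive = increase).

Baseline:
  Y = 146
  R = 30
  J = 98 − 4·146 − 5·30 = -636
  N = 231 − 5·30 − 3·(-636) = 1989
Policy A (J + 53):
  Y = 146
  R = 30
  J = 98 − 4·146 − 5·30 (+53 from intervention) = -583
  N = 231 − 5·30 − 3·(-583) = 1830
Change in N: 1830 − 1989 = -159

-159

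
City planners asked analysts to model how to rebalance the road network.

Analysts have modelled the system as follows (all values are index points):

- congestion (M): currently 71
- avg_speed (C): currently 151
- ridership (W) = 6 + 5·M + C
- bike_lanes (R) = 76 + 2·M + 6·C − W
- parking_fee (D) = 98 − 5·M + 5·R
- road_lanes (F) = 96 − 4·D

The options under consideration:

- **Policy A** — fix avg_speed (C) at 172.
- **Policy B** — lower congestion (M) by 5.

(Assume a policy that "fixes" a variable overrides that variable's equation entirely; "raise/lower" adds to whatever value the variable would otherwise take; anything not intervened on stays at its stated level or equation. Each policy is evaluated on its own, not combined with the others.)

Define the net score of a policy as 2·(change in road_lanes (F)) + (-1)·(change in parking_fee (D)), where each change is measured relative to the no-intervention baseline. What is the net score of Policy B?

-900

Baseline:
  M = 71
  C = 151
  W = 6 + 5·71 + 151 = 512
  R = 76 + 2·71 + 6·151 − 512 = 612
  D = 98 − 5·71 + 5·612 = 2803
  F = 96 − 4·2803 = -11116
Policy B (M − 5):
  M = 71 − 5 = 66
  C = 151
  W = 6 + 5·66 + 151 = 487
  R = 76 + 2·66 + 6·151 − 487 = 627
  D = 98 − 5·66 + 5·627 = 2903
  F = 96 − 4·2903 = -11516
ΔF = -11516 − (-11116) = -400; ΔD = 2903 − 2803 = 100
Score = 2·(-400) + (-1)·100 = -900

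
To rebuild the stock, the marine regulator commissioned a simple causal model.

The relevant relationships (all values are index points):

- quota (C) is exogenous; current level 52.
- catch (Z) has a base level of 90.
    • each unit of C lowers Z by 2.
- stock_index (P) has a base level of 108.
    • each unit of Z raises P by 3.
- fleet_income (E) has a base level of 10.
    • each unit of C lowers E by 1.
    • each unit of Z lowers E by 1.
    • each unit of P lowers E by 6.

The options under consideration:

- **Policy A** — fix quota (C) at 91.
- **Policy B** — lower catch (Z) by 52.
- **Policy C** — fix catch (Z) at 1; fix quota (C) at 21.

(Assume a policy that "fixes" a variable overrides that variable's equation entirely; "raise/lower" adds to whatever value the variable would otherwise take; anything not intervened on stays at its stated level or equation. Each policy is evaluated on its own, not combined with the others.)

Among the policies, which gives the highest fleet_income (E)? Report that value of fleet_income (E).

Policy A (C := 91):
  C = 91
  Z = 90 − 2·91 = -92
  P = 108 + 3·(-92) = -168
  E = 10 − 91 − (-92) − 6·(-168) = 1019
Policy B (Z − 52):
  C = 52
  Z = 90 − 2·52 (−52 from intervention) = -66
  P = 108 + 3·(-66) = -90
  E = 10 − 52 − (-66) − 6·(-90) = 564
Policy C (Z := 1, C := 21):
  C = 21
  Z = 1
  P = 108 + 3·1 = 111
  E = 10 − 21 − 1 − 6·111 = -678
Comparing — Policy A: E=1019, Policy B: E=564, Policy C: E=-678. Highest is 1019 (Policy A).

1019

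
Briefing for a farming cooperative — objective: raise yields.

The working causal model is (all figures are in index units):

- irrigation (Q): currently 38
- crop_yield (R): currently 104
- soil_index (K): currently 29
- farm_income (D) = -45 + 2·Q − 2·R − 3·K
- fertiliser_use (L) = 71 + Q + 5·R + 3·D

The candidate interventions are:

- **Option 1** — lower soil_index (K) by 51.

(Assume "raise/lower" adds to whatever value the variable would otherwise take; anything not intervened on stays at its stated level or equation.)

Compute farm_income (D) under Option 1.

Option 1 (K − 51):
  Q = 38
  R = 104
  K = 29 − 51 = -22
  D = -45 + 2·38 − 2·104 − 3·(-22) = -111

-111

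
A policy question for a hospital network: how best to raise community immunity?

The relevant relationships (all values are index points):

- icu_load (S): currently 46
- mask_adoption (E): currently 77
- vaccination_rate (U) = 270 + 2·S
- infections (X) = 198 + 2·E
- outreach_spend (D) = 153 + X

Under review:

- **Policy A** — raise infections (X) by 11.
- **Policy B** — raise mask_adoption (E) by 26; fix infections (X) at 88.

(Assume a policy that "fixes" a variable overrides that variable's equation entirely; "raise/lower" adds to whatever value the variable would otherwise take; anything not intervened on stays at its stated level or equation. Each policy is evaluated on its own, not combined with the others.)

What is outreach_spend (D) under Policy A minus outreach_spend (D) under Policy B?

Policy A (X + 11):
  E = 77
  X = 198 + 2·77 (+11 from intervention) = 363
  D = 153 + 363 = 516
Policy B (E + 26, X := 88):
  E = 77 + 26 = 103
  X = 88
  D = 153 + 88 = 241
D: 516 − 241 = 275

275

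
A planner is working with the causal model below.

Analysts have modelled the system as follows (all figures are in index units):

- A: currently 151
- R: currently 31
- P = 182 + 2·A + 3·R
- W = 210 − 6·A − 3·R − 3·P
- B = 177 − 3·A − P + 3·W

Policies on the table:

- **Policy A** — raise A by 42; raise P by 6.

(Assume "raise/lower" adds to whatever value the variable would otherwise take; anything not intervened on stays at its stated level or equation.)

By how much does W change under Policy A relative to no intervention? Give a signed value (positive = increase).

Baseline:
  A = 151
  R = 31
  P = 182 + 2·151 + 3·31 = 577
  W = 210 − 6·151 − 3·31 − 3·577 = -2520
Policy A (A + 42, P + 6):
  A = 151 + 42 = 193
  R = 31
  P = 182 + 2·193 + 3·31 (+6 from intervention) = 667
  W = 210 − 6·193 − 3·31 − 3·667 = -3042
Change in W: -3042 − (-2520) = -522

-522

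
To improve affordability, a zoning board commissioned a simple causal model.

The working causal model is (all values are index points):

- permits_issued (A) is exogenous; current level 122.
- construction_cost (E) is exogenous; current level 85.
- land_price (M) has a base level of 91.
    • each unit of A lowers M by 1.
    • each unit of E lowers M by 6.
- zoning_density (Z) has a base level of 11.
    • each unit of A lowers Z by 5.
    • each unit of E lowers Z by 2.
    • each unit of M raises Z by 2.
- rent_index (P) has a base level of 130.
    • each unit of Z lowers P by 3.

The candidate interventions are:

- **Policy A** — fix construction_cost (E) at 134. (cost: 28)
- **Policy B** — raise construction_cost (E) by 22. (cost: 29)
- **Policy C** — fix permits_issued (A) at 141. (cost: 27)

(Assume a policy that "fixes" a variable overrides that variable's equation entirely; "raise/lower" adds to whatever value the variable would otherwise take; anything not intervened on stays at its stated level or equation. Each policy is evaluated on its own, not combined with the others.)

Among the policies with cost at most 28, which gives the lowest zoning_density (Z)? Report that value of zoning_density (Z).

-2537

Policy A (E := 134):
  A = 122
  E = 134
  M = 91 − 122 − 6·134 = -835
  Z = 11 − 5·122 − 2·134 + 2·(-835) = -2537
Policy C (A := 141):
  A = 141
  E = 85
  M = 91 − 141 − 6·85 = -560
  Z = 11 − 5·141 − 2·85 + 2·(-560) = -1984
Comparing — Policy A: Z=-2537, Policy C: Z=-1984. Lowest is -2537 (Policy A).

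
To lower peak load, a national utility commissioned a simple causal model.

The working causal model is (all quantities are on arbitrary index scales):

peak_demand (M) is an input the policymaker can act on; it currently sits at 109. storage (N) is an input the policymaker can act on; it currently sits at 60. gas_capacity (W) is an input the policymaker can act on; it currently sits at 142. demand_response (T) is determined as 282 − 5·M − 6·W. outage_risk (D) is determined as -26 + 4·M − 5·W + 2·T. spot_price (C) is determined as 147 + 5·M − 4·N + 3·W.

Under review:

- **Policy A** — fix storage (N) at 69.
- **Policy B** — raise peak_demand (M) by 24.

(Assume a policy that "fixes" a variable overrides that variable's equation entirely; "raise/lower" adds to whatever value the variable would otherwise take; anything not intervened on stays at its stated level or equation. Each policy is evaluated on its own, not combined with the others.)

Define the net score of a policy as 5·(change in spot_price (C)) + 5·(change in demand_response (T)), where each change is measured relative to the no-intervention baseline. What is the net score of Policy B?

0

Baseline:
  M = 109
  N = 60
  W = 142
  T = 282 − 5·109 − 6·142 = -1115
  C = 147 + 5·109 − 4·60 + 3·142 = 878
Policy B (M + 24):
  M = 109 + 24 = 133
  N = 60
  W = 142
  T = 282 − 5·133 − 6·142 = -1235
  C = 147 + 5·133 − 4·60 + 3·142 = 998
ΔC = 998 − 878 = 120; ΔT = -1235 − (-1115) = -120
Score = 5·120 + 5·(-120) = 0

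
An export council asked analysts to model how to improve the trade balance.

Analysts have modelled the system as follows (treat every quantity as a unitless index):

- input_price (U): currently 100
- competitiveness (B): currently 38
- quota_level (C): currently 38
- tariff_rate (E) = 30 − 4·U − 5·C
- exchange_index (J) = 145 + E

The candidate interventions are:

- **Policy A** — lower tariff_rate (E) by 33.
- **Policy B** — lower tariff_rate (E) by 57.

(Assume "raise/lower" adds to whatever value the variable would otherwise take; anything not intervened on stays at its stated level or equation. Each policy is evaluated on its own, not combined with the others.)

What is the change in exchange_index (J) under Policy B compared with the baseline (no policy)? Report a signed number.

Baseline:
  U = 100
  C = 38
  E = 30 − 4·100 − 5·38 = -560
  J = 145 + (-560) = -415
Policy B (E − 57):
  U = 100
  C = 38
  E = 30 − 4·100 − 5·38 (−57 from intervention) = -617
  J = 145 + (-617) = -472
Change in J: -472 − (-415) = -57

-57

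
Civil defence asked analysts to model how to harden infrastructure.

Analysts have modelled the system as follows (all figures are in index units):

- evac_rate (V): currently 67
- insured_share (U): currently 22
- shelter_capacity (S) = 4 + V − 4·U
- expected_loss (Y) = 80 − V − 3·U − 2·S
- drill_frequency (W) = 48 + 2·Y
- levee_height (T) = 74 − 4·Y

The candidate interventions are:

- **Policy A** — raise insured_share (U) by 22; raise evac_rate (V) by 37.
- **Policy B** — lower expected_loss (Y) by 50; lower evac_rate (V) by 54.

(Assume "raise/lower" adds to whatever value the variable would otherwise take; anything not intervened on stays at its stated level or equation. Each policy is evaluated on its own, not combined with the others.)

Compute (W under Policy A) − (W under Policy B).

Policy A (U + 22, V + 37):
  V = 67 + 37 = 104
  U = 22 + 22 = 44
  S = 4 + 104 − 4·44 = -68
  Y = 80 − 104 − 3·44 − 2·(-68) = -20
  W = 48 + 2·(-20) = 8
Policy B (Y − 50, V − 54):
  V = 67 − 54 = 13
  U = 22
  S = 4 + 13 − 4·22 = -71
  Y = 80 − 13 − 3·22 − 2·(-71) (−50 from intervention) = 93
  W = 48 + 2·93 = 234
W: 8 − 234 = -226

-226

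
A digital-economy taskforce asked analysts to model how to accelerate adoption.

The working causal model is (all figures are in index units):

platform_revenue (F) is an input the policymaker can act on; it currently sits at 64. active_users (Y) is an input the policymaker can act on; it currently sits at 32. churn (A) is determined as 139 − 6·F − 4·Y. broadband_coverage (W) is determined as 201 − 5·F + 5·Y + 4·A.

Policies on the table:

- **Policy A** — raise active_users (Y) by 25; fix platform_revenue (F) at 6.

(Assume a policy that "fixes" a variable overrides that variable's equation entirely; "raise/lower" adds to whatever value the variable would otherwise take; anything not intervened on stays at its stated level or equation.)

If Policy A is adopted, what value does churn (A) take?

-125

Policy A (Y + 25, F := 6):
  F = 6
  Y = 32 + 25 = 57
  A = 139 − 6·6 − 4·57 = -125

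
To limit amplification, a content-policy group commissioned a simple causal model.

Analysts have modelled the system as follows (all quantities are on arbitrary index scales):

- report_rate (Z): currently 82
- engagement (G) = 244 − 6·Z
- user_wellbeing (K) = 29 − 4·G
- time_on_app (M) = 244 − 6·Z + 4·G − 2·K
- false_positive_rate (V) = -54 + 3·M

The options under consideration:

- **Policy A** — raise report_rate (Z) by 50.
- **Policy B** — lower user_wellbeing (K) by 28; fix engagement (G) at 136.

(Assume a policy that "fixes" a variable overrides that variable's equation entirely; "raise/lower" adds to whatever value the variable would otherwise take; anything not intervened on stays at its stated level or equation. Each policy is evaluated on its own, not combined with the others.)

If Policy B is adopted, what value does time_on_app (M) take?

1382

Policy B (K − 28, G := 136):
  Z = 82
  G = 136
  K = 29 − 4·136 (−28 from intervention) = -543
  M = 244 − 6·82 + 4·136 − 2·(-543) = 1382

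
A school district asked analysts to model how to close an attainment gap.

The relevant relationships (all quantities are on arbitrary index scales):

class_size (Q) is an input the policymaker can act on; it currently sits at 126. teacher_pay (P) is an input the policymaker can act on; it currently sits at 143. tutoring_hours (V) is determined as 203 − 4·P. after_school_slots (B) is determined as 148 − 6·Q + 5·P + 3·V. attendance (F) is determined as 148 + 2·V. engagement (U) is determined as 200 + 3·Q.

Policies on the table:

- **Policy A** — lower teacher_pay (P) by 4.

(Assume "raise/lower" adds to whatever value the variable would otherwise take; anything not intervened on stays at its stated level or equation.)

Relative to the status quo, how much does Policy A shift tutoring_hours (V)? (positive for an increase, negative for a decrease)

Baseline:
  P = 143
  V = 203 − 4·143 = -369
Policy A (P − 4):
  P = 143 − 4 = 139
  V = 203 − 4·139 = -353
Change in V: -353 − (-369) = 16

16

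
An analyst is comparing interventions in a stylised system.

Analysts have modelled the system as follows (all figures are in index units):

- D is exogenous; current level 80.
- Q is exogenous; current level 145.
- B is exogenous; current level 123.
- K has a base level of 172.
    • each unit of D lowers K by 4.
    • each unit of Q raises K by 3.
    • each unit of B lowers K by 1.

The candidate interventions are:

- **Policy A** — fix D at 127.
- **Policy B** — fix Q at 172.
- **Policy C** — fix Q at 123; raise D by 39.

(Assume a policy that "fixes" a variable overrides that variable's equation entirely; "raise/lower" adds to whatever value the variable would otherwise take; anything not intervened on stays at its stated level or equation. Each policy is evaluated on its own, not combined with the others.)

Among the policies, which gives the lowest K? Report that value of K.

-58

Policy A (D := 127):
  D = 127
  Q = 145
  B = 123
  K = 172 − 4·127 + 3·145 − 123 = -24
Policy B (Q := 172):
  D = 80
  Q = 172
  B = 123
  K = 172 − 4·80 + 3·172 − 123 = 245
Policy C (Q := 123, D + 39):
  D = 80 + 39 = 119
  Q = 123
  B = 123
  K = 172 − 4·119 + 3·123 − 123 = -58
Comparing — Policy A: K=-24, Policy B: K=245, Policy C: K=-58. Lowest is -58 (Policy C).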